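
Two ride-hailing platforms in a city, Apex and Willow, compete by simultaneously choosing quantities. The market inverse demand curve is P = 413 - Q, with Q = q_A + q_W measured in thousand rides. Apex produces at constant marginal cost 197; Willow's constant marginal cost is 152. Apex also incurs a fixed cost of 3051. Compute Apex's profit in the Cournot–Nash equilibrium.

Apex's profit: π_A = (413 - Q)q_A - (197q_A). Setting ∂π_A/∂q_A = 0: 216 - 2q_A - (q_W) = 0.
Willow's first-order condition: 261 - 2q_W - (q_A) = 0.
Rearranging gives the reaction functions q_A = (216 - q_W)/2 and q_W = (261 - q_A)/2.
Solving the pair: q_A = 57, q_W = 102.
Price P = 413 - 159 = 254.
Apex's profit: (254 - 197)·57 - 3051 = 198.

198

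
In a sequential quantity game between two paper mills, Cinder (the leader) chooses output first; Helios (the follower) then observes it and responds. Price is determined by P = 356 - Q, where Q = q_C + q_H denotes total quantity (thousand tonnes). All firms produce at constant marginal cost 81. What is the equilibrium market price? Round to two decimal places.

149.75

The follower Helios best-responds to any q_C: π_H = (356 - Q)q_H - 81q_H.
Follower FOC: 275 - q_C - 2q_H = 0, so q_H(q_C) = (275 - q_C)/2.
The leader anticipates this reaction. Substituting into P = 356 - Q gives P = 437/2 - (1/2)q_C, so π_C = (437/2 - (1/2)q_C)q_C - 81q_C.
Leader FOC: 275/2 - q_C = 0, so q_C = 275/2.
Then q_H = (275 - 275/2)/2 = 275/4.
Total output Q = 825/4, so price P = 356 - 825/4 = 599/4.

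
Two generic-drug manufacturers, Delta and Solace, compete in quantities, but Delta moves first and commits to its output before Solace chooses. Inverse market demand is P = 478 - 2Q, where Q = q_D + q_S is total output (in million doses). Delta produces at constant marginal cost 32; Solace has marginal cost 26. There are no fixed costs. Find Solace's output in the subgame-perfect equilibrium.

Solve by backward induction. Given q_D, the follower Solace maximises π_S = (478 - 2q_D - 2q_S)q_S - 26q_S.
Setting the follower's marginal profit to zero, 452 - 2q_D - 4q_S = 0, i.e. q_S = (452 - 2q_D)/4.
The leader anticipates this reaction. Substituting into P = 478 - 2Q gives P = 252 - q_D, so π_D = (252 - q_D)q_D - 32q_D.
Leader FOC: 220 - 2q_D = 0, so q_D = 110.
Then q_S = (452 - 2·110)/4 = 58.

58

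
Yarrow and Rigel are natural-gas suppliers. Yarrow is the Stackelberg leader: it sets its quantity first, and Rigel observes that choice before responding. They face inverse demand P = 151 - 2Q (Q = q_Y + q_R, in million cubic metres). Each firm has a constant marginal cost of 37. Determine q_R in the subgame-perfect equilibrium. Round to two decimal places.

Solve by backward induction. Given q_Y, the follower Rigel maximises π_R = (151 - 2q_Y - 2q_R)q_R - 37q_R.
∂π_R/∂q_R = 114 - 2q_Y - 4q_R = 0 gives the reaction function q_R = (114 - 2q_Y)/4.
Yarrow substitutes q_R(q_Y) into its own profit: π_Y = q_Y(151 - 2q_Y - (114 - 2q_Y)/2) - 37q_Y = (94 - q_Y)q_Y - 37q_Y.
Maximising: ∂π_Y/∂q_Y = 57 - 2q_Y = 0, giving q_Y = 57/2.
Then q_R = (114 - 2·(57/2))/4 = 57/4.

14.25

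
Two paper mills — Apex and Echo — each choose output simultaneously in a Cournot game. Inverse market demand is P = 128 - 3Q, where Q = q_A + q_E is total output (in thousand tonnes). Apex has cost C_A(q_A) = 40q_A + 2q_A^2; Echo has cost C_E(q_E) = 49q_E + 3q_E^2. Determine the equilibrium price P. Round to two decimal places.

91.65

Apex's profit: π_A = (128 - 3Q)q_A - (40q_A + 2q_A²). Setting ∂π_A/∂q_A = 0: 88 - 10q_A - 3(q_E) = 0.
Echo's first-order condition: 79 - 12q_E - 3(q_A) = 0.
Best responses: q_A = (88 - 3q_E)/10, q_E = (79 - 3q_A)/12.
Solving the pair: q_A = 273/37, q_E = 526/111.
Total output Q = 1345/111, so price P = 128 - 3·(1345/111) = 91.6486.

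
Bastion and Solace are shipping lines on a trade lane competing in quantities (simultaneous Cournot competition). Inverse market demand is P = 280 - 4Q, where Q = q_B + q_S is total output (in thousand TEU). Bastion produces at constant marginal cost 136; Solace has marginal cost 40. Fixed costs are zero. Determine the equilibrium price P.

152

Bastion's profit: π_B = (280 - 4Q)q_B - (136q_B). Setting ∂π_B/∂q_B = 0: 144 - 8q_B - 4(q_S) = 0.
Solace's profit: π_S = (280 - 4Q)q_S - (40q_S). Setting ∂π_S/∂q_S = 0: 240 - 8q_S - 4(q_B) = 0.
So q_B = (144 - 4q_S)/8 and q_S = (240 - 4q_B)/8.
Solving the pair: q_B = 4, q_S = 28.
Total output Q = 32, so price P = 280 - 4·32 = 152.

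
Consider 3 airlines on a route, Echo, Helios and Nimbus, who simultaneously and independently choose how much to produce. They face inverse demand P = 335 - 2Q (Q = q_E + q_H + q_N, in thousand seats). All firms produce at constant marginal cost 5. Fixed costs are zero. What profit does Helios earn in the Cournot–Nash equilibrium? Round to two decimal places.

Each firm earns π_i = (335 - 2Q)q_i - 5q_i.
First-order condition (treating rivals' output as given): 330 - 4q_i - 2·Σ_{j≠i} q_j = 0.
With identical firms every q_j equals q_i, so Σ_{j≠i} q_j = 2q_i and 330 = 8q_i, giving q_i = 165/4.
Price P = 335 - 2·(495/4) = 175/2.
Helios's profit: (175/2 - 5)·(165/4) = 3403.1250.

3403.13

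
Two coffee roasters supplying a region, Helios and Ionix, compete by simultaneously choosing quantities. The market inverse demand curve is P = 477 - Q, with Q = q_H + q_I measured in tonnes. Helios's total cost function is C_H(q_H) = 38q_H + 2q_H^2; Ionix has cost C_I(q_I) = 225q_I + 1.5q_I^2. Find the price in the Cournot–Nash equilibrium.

Helios's profit: π_H = (477 - Q)q_H - (38q_H + 2q_H²). Setting ∂π_H/∂q_H = 0: 439 - 6q_H - (q_I) = 0.
Ionix's profit: π_I = (477 - Q)q_I - (225q_I + (3/2)q_I²). Setting ∂π_I/∂q_I = 0: 252 - 5q_I - (q_H) = 0.
So q_H = (439 - q_I)/6 and q_I = (252 - q_H)/5.
Substituting one into the other gives q_H = 67 and q_I = 37.
Total output Q = 104, so price P = 477 - 104 = 373.

373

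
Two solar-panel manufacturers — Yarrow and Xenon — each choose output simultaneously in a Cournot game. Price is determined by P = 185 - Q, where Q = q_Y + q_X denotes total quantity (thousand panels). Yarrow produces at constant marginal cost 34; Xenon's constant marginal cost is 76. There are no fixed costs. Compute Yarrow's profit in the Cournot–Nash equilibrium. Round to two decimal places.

Yarrow's profit: π_Y = (185 - Q)q_Y - (34q_Y). Setting ∂π_Y/∂q_Y = 0: 151 - 2q_Y - (q_X) = 0.
Xenon's first-order condition: 109 - 2q_X - (q_Y) = 0.
So q_Y = (151 - q_X)/2 and q_X = (109 - q_Y)/2.
Substituting one into the other gives q_Y = 193/3 and q_X = 67/3.
Price P = 185 - 260/3 = 295/3.
Yarrow's profit: (295/3 - 34)·(193/3) = 4138.7778.

4138.78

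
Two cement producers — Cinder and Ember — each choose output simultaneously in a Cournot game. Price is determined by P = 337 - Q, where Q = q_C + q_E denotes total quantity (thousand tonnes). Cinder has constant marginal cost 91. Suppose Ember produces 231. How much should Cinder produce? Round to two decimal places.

With the rival's output fixed at 231, Cinder's profit is π_C = (337 - 231 - q_C)q_C - (91q_C) = (106 - q_C)q_C - (91q_C).
∂π_C/∂q_C = 15 - 2q_C = 0, so q_C = 15/2.

7.50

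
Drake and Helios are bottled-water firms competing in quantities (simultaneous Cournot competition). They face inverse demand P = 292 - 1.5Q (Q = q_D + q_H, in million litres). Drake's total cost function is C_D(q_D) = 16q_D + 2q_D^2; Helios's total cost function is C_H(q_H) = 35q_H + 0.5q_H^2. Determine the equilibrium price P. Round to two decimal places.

Drake's profit: π_D = (292 - 1.5Q)q_D - (16q_D + 2q_D²). Setting ∂π_D/∂q_D = 0: 276 - 7q_D - (3/2)(q_H) = 0.
Helios's first-order condition: 257 - 4q_H - (3/2)(q_D) = 0.
So q_D = (276 - (3/2)q_H)/7 and q_H = (257 - (3/2)q_D)/4.
Solving the pair: q_D = 27.9029, q_H = 53.7864.
Total output Q = 81.6893, so price P = 292 - (3/2)·81.6893 = 169.4660.

169.47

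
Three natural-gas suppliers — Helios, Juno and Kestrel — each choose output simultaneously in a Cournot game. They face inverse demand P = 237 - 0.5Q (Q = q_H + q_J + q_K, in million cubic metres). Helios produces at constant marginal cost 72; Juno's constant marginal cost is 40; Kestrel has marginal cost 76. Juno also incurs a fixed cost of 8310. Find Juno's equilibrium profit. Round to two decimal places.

Helios's profit: π_H = (237 - 0.5Q)q_H - (72q_H). Setting ∂π_H/∂q_H = 0: 165 - q_H - (1/2)(q_J + q_K) = 0.
Juno's profit: π_J = (237 - 0.5Q)q_J - (40q_J). Setting ∂π_J/∂q_J = 0: 197 - q_J - (1/2)(q_H + q_K) = 0.
Kestrel's first-order condition: 161 - q_K - (1/2)(q_H + q_J) = 0.
Adding the 3 conditions: 523 − Q − Q = 0, i.e. Q = 523/2.
Back-substituting: q_H = (165 − 523/4)/(1/2) = 137/2, q_J = (197 − 523/4)/(1/2) = 265/2, q_K = (161 − 523/4)/(1/2) = 121/2.
Price P = 237 - (1/2)·(523/2) = 425/4.
Juno's profit: (425/4 - 40)·(265/2) - 8310 = 468.1250.

468.13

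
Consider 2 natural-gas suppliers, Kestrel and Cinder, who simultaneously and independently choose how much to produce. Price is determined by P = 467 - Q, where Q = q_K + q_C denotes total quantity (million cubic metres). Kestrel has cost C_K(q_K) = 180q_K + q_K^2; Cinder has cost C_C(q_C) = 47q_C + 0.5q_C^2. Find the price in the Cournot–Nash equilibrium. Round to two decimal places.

Kestrel's profit: π_K = (467 - Q)q_K - (180q_K + q_K²). Setting ∂π_K/∂q_K = 0: 287 - 4q_K - (q_C) = 0.
Cinder's first-order condition: 420 - 3q_C - (q_K) = 0.
Best responses: q_K = (287 - q_C)/4, q_C = (420 - q_K)/3.
Solving the pair: q_K = 441/11, q_C = 1393/11.
Total output Q = 1834/11, so price P = 467 - 1834/11 = 300.2727.

300.27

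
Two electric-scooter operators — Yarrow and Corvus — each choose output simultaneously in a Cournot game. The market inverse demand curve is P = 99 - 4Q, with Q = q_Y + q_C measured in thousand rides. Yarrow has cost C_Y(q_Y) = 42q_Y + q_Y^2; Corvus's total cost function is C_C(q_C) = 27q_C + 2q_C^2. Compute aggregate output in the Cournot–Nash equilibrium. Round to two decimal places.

8.54

Yarrow's profit: π_Y = (99 - 4Q)q_Y - (42q_Y + q_Y²). Setting ∂π_Y/∂q_Y = 0: 57 - 10q_Y - 4(q_C) = 0.
Corvus's profit: π_C = (99 - 4Q)q_C - (27q_C + 2q_C²). Setting ∂π_C/∂q_C = 0: 72 - 12q_C - 4(q_Y) = 0.
Best responses: q_Y = (57 - 4q_C)/10, q_C = (72 - 4q_Y)/12.
Solving the pair: q_Y = 99/26, q_C = 123/26.
Total output Q = 99/26 + 123/26 = 111/13.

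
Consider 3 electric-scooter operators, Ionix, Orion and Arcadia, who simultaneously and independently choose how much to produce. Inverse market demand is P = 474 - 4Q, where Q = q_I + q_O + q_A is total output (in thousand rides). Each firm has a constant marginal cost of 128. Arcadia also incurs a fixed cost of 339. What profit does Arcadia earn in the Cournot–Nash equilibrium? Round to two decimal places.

1531.56

Each firm earns π_i = (474 - 4Q)q_i - 128q_i.
First-order condition (treating rivals' output as given): 346 - 8q_i - 4·Σ_{j≠i} q_j = 0.
By symmetry each firm produces the same amount; substituting Σ_{j≠i} q_j = 2q_i yields q_i = 346/16 = 173/8.
Price P = 474 - 4·(519/8) = 429/2.
Arcadia's profit: (429/2 - 128)·(173/8) - 339 = 1531.5625.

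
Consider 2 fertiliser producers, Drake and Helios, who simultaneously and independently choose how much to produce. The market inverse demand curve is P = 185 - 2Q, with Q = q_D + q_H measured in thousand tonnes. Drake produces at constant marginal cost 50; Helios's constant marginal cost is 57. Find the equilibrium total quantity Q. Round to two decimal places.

43.83

Drake's profit: π_D = (185 - 2Q)q_D - (50q_D). Setting ∂π_D/∂q_D = 0: 135 - 4q_D - 2(q_H) = 0.
Helios's profit: π_H = (185 - 2Q)q_H - (57q_H). Setting ∂π_H/∂q_H = 0: 128 - 4q_H - 2(q_D) = 0.
So q_D = (135 - 2q_H)/4 and q_H = (128 - 2q_D)/4.
Solving the pair: q_D = 71/3, q_H = 121/6.
Total output Q = 71/3 + 121/6 = 263/6.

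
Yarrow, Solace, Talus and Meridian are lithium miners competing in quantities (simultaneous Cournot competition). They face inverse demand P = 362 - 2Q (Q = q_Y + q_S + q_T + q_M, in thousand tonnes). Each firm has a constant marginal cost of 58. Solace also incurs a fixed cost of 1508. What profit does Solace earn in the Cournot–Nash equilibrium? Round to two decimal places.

A representative firm's profit is π_i = q_i(362 - 2Q) - 58q_i.
First-order condition (treating rivals' output as given): 304 - 4q_i - 2·Σ_{j≠i} q_j = 0.
With identical firms every q_j equals q_i, so Σ_{j≠i} q_j = 3q_i and 304 = 10q_i, giving q_i = 152/5.
Price P = 362 - 2·(608/5) = 594/5.
Solace's profit: (594/5 - 58)·(152/5) - 1508 = 340.3200.

340.32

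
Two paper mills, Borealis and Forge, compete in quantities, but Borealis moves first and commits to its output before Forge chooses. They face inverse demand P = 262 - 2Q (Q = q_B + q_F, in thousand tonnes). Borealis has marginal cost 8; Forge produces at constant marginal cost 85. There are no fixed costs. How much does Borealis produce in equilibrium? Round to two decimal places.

The follower Forge best-responds to any q_B: π_F = (262 - 2Q)q_F - 85q_F.
Setting the follower's marginal profit to zero, 177 - 2q_B - 4q_F = 0, i.e. q_F = (177 - 2q_B)/4.
The leader anticipates this reaction. Substituting into P = 262 - 2Q gives P = 347/2 - q_B, so π_B = (347/2 - q_B)q_B - 8q_B.
Maximising: ∂π_B/∂q_B = 331/2 - 2q_B = 0, giving q_B = 331/4.
Then q_F = (177 - 2·(331/4))/4 = 23/8.

82.75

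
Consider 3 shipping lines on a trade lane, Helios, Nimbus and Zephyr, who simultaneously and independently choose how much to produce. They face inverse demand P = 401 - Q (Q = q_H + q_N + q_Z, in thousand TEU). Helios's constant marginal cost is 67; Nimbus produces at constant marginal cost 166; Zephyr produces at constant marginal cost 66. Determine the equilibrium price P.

175

Helios's profit: π_H = (401 - Q)q_H - (67q_H). Setting ∂π_H/∂q_H = 0: 334 - 2q_H - (q_N + q_Z) = 0.
Nimbus's first-order condition: 235 - 2q_N - (q_H + q_Z) = 0.
Zephyr's first-order condition: 335 - 2q_Z - (q_H + q_N) = 0.
Adding the 3 conditions: 904 − 2Q − 2Q = 0, i.e. Q = 226.
Back-substituting: q_H = (334 − 226) = 108, q_N = (235 − 226) = 9, q_Z = (335 − 226) = 109.
Total output Q = 226, so price P = 401 - 226 = 175.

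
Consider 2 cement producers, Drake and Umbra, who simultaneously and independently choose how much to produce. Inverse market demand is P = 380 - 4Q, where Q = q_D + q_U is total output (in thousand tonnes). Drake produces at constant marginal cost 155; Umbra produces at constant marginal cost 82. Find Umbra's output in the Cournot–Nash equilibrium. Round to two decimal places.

30.92

Drake's profit: π_D = (380 - 4Q)q_D - (155q_D). Setting ∂π_D/∂q_D = 0: 225 - 8q_D - 4(q_U) = 0.
Umbra's first-order condition: 298 - 8q_U - 4(q_D) = 0.
Best responses: q_D = (225 - 4q_U)/8, q_U = (298 - 4q_D)/8.
Solving the pair: q_D = 38/3, q_U = 371/12.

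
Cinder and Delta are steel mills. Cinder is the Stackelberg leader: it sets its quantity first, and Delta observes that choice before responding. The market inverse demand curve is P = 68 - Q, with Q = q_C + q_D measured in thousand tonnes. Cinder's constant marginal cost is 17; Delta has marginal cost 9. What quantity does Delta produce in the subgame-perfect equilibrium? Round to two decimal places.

The follower Delta best-responds to any q_C: π_D = (68 - Q)q_D - 9q_D.
Follower FOC: 59 - q_C - 2q_D = 0, so q_D(q_C) = (59 - q_C)/2.
Cinder substitutes q_D(q_C) into its own profit: π_C = q_C(68 - q_C - (59 - q_C)/2) - 17q_C = (77/2 - (1/2)q_C)q_C - 17q_C.
Maximising: ∂π_C/∂q_C = 43/2 - q_C = 0, giving q_C = 43/2.
Then q_D = (59 - 43/2)/2 = 75/4.

18.75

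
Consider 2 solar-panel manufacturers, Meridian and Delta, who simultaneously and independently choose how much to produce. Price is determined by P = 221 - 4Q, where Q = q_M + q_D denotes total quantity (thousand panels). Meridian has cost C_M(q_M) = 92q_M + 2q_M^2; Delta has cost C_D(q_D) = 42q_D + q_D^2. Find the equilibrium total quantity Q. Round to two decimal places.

21.21

Meridian's profit: π_M = (221 - 4Q)q_M - (92q_M + 2q_M²). Setting ∂π_M/∂q_M = 0: 129 - 12q_M - 4(q_D) = 0.
Delta's first-order condition: 179 - 10q_D - 4(q_M) = 0.
So q_M = (129 - 4q_D)/12 and q_D = (179 - 4q_M)/10.
Substituting one into the other gives q_M = 287/52 and q_D = 204/13.
Total output Q = 287/52 + 204/13 = 1103/52.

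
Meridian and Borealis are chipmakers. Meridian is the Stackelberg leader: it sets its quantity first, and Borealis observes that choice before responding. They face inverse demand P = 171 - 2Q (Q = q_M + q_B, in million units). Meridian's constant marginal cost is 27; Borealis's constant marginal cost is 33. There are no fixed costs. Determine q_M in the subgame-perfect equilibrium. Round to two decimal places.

Solve by backward induction. Given q_M, the follower Borealis maximises π_B = (171 - 2q_M - 2q_B)q_B - 33q_B.
Setting the follower's marginal profit to zero, 138 - 2q_M - 4q_B = 0, i.e. q_B = (138 - 2q_M)/4.
Meridian substitutes q_B(q_M) into its own profit: π_M = q_M(171 - 2q_M - (138 - 2q_M)/2) - 27q_M = (102 - q_M)q_M - 27q_M.
Leader FOC: 75 - 2q_M = 0, so q_M = 75/2.
Then q_B = (138 - 2·(75/2))/4 = 63/4.

37.50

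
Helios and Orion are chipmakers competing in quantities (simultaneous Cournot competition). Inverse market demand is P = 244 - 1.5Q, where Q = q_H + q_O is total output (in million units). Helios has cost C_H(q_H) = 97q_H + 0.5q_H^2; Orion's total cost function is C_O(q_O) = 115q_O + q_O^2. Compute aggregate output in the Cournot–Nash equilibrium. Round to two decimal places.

Helios's profit: π_H = (244 - 1.5Q)q_H - (97q_H + (1/2)q_H²). Setting ∂π_H/∂q_H = 0: 147 - 4q_H - (3/2)(q_O) = 0.
Orion's first-order condition: 129 - 5q_O - (3/2)(q_H) = 0.
Best responses: q_H = (147 - (3/2)q_O)/4, q_O = (129 - (3/2)q_H)/5.
Substituting one into the other gives q_H = 30.5070 and q_O = 1182/71.
Total output Q = 30.5070 + 1182/71 = 47.1549.

47.15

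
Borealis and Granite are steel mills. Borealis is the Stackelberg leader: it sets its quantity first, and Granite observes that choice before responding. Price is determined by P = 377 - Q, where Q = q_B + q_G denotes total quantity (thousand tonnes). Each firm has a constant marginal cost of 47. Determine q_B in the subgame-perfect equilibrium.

Solve by backward induction. Given q_B, the follower Granite maximises π_G = (377 - q_B - q_G)q_G - 47q_G.
Follower FOC: 330 - q_B - 2q_G = 0, so q_G(q_B) = (330 - q_B)/2.
Borealis substitutes q_G(q_B) into its own profit: π_B = q_B(377 - q_B - (330 - q_B)/2) - 47q_B = (212 - (1/2)q_B)q_B - 47q_B.
Maximising: ∂π_B/∂q_B = 165 - q_B = 0, giving q_B = 165.
Then q_G = (330 - 165)/2 = 165/2.

165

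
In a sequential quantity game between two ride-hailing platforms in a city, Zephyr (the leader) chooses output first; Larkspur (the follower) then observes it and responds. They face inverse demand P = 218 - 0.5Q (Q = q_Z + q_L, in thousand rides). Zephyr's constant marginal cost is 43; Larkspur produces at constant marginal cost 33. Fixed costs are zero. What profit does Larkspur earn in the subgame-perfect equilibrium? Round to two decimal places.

The follower Larkspur best-responds to any q_Z: π_L = (218 - 0.5Q)q_L - 33q_L.
Follower FOC: 185 - (1/2)q_Z - q_L = 0, so q_L(q_Z) = (185 - (1/2)q_Z).
The leader anticipates this reaction. Substituting into P = 218 - 0.5Q gives P = 251/2 - (1/4)q_Z, so π_Z = (251/2 - (1/4)q_Z)q_Z - 43q_Z.
The leader's first-order condition 165/2 - (1/2)q_Z = 0 yields q_Z = 165.
Then q_L = (185 - (1/2)·165) = 205/2.
Price P = 218 - (1/2)·(535/2) = 337/4.
Larkspur's profit: (337/4 - 33)·(205/2) = 5253.1250.

5253.13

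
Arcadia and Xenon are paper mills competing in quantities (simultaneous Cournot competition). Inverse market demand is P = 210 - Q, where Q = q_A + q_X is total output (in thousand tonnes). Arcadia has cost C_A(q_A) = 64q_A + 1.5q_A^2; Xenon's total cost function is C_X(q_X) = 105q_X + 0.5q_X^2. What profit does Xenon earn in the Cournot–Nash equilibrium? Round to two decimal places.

1099.29

Arcadia's profit: π_A = (210 - Q)q_A - (64q_A + (3/2)q_A²). Setting ∂π_A/∂q_A = 0: 146 - 5q_A - (q_X) = 0.
Xenon's profit: π_X = (210 - Q)q_X - (105q_X + (1/2)q_X²). Setting ∂π_X/∂q_X = 0: 105 - 3q_X - (q_A) = 0.
Best responses: q_A = (146 - q_X)/5, q_X = (105 - q_A)/3.
Substituting one into the other gives q_A = 333/14 and q_X = 379/14.
Price P = 210 - 356/7 = 1114/7.
Xenon's profit: (1114/7)·(379/14) - 105·(379/14) - (1/2)(379/14)² = 1099.2934.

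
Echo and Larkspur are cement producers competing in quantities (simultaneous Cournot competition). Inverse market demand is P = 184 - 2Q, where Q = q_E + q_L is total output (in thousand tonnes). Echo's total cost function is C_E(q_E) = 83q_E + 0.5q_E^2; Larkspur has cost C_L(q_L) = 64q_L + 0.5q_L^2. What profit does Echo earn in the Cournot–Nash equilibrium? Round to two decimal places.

Echo's profit: π_E = (184 - 2Q)q_E - (83q_E + (1/2)q_E²). Setting ∂π_E/∂q_E = 0: 101 - 5q_E - 2(q_L) = 0.
Larkspur's profit: π_L = (184 - 2Q)q_L - (64q_L + (1/2)q_L²). Setting ∂π_L/∂q_L = 0: 120 - 5q_L - 2(q_E) = 0.
Best responses: q_E = (101 - 2q_L)/5, q_L = (120 - 2q_E)/5.
Substituting one into the other gives q_E = 265/21 and q_L = 398/21.
Price P = 184 - 2·(221/7) = 846/7.
Echo's profit: (846/7)·(265/21) - 83·(265/21) - (1/2)(265/21)² = 398.1009.

398.10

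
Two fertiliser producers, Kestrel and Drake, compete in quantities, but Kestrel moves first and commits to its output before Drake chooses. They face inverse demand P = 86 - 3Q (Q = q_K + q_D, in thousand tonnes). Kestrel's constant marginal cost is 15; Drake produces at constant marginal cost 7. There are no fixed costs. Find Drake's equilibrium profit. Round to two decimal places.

Solve by backward induction. Given q_K, the follower Drake maximises π_D = (86 - 3q_K - 3q_D)q_D - 7q_D.
Setting the follower's marginal profit to zero, 79 - 3q_K - 6q_D = 0, i.e. q_D = (79 - 3q_K)/6.
The leader anticipates this reaction. Substituting into P = 86 - 3Q gives P = 93/2 - (3/2)q_K, so π_K = (93/2 - (3/2)q_K)q_K - 15q_K.
The leader's first-order condition 63/2 - 3q_K = 0 yields q_K = 21/2.
Then q_D = (79 - 3·(21/2))/6 = 95/12.
Price P = 86 - 3·(221/12) = 123/4.
Drake's profit: (123/4 - 7)·(95/12) = 188.0208.

188.02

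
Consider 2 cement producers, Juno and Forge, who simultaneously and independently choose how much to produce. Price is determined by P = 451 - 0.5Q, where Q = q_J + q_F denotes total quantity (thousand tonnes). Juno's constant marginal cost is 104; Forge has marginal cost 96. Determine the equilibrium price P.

Juno's profit: π_J = (451 - 0.5Q)q_J - (104q_J). Setting ∂π_J/∂q_J = 0: 347 - q_J - (1/2)(q_F) = 0.
Forge's profit: π_F = (451 - 0.5Q)q_F - (96q_F). Setting ∂π_F/∂q_F = 0: 355 - q_F - (1/2)(q_J) = 0.
Rearranging gives the reaction functions q_J = (347 - (1/2)q_F) and q_F = (355 - (1/2)q_J).
Solving the pair: q_J = 226, q_F = 242.
Total output Q = 468, so price P = 451 - (1/2)·468 = 217.

217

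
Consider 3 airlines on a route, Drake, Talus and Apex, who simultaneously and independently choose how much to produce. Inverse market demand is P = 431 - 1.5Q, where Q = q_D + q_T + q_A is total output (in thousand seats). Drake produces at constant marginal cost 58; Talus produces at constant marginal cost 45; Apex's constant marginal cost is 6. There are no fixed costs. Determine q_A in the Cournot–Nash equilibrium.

86

Drake's profit: π_D = (431 - 1.5Q)q_D - (58q_D). Setting ∂π_D/∂q_D = 0: 373 - 3q_D - (3/2)(q_T + q_A) = 0.
Talus's profit: π_T = (431 - 1.5Q)q_T - (45q_T). Setting ∂π_T/∂q_T = 0: 386 - 3q_T - (3/2)(q_D + q_A) = 0.
Apex's profit: π_A = (431 - 1.5Q)q_A - (6q_A). Setting ∂π_A/∂q_A = 0: 425 - 3q_A - (3/2)(q_D + q_T) = 0.
Adding the 3 first-order conditions: 1184 − 6Q = 0, so Q = 592/3.
Back-substituting: q_D = (373 − 296)/(3/2) = 154/3, q_T = (386 − 296)/(3/2) = 60, q_A = (425 − 296)/(3/2) = 86.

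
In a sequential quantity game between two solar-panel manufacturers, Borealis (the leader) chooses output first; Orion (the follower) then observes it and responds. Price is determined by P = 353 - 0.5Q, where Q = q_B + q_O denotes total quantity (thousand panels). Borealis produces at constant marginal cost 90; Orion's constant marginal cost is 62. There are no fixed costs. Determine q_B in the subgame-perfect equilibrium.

235

The follower Orion best-responds to any q_B: π_O = (353 - 0.5Q)q_O - 62q_O.
Follower FOC: 291 - (1/2)q_B - q_O = 0, so q_O(q_B) = (291 - (1/2)q_B).
The leader anticipates this reaction. Substituting into P = 353 - 0.5Q gives P = 415/2 - (1/4)q_B, so π_B = (415/2 - (1/4)q_B)q_B - 90q_B.
Maximising: ∂π_B/∂q_B = 235/2 - (1/2)q_B = 0, giving q_B = 235.
Then q_O = (291 - (1/2)·235) = 347/2.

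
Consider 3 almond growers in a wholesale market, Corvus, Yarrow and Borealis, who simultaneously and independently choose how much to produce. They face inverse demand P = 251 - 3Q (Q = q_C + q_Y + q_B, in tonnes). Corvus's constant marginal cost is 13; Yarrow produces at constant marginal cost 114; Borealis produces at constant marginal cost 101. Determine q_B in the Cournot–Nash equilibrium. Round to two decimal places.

6.25

Corvus's profit: π_C = (251 - 3Q)q_C - (13q_C). Setting ∂π_C/∂q_C = 0: 238 - 6q_C - 3(q_Y + q_B) = 0.
Yarrow's first-order condition: 137 - 6q_Y - 3(q_C + q_B) = 0.
Borealis's first-order condition: 150 - 6q_B - 3(q_C + q_Y) = 0.
Adding the 3 conditions: 525 − 6Q − 6Q = 0, i.e. Q = 175/4.
Back-substituting: q_C = (238 − 525/4)/3 = 427/12, q_Y = (137 − 525/4)/3 = 23/12, q_B = (150 − 525/4)/3 = 25/4.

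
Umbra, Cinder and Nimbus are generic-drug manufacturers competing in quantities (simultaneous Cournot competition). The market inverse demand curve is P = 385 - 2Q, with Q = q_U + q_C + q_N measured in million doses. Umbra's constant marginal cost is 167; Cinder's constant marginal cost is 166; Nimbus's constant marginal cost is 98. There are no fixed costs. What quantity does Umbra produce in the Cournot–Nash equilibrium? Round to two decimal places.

Umbra's profit: π_U = (385 - 2Q)q_U - (167q_U). Setting ∂π_U/∂q_U = 0: 218 - 4q_U - 2(q_C + q_N) = 0.
Cinder's profit: π_C = (385 - 2Q)q_C - (166q_C). Setting ∂π_C/∂q_C = 0: 219 - 4q_C - 2(q_U + q_N) = 0.
Nimbus's profit: π_N = (385 - 2Q)q_N - (98q_N). Setting ∂π_N/∂q_N = 0: 287 - 4q_N - 2(q_U + q_C) = 0.
Adding the 3 first-order conditions: 724 − 8Q = 0, so Q = 181/2.
Back-substituting: q_U = (218 − 181)/2 = 37/2, q_C = (219 − 181)/2 = 19, q_N = (287 − 181)/2 = 53.

18.50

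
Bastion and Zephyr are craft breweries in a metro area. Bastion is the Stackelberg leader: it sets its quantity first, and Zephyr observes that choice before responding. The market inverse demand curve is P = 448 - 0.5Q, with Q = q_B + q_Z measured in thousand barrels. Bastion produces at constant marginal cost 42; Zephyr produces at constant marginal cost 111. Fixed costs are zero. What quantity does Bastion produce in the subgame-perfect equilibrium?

475

The follower Zephyr best-responds to any q_B: π_Z = (448 - 0.5Q)q_Z - 111q_Z.
∂π_Z/∂q_Z = 337 - (1/2)q_B - q_Z = 0 gives the reaction function q_Z = (337 - (1/2)q_B).
The leader anticipates this reaction. Substituting into P = 448 - 0.5Q gives P = 559/2 - (1/4)q_B, so π_B = (559/2 - (1/4)q_B)q_B - 42q_B.
Maximising: ∂π_B/∂q_B = 475/2 - (1/2)q_B = 0, giving q_B = 475.
Then q_Z = (337 - (1/2)·475) = 199/2.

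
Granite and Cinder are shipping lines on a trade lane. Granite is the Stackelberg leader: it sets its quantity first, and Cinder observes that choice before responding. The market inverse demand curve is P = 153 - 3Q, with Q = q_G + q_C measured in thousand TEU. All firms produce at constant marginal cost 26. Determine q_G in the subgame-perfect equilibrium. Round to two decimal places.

The follower Cinder best-responds to any q_G: π_C = (153 - 3Q)q_C - 26q_C.
Follower FOC: 127 - 3q_G - 6q_C = 0, so q_C(q_G) = (127 - 3q_G)/6.
Granite substitutes q_C(q_G) into its own profit: π_G = q_G(153 - 3q_G - (127 - 3q_G)/2) - 26q_G = (179/2 - (3/2)q_G)q_G - 26q_G.
Leader FOC: 127/2 - 3q_G = 0, so q_G = 127/6.
Then q_C = (127 - 3·(127/6))/6 = 127/12.

21.17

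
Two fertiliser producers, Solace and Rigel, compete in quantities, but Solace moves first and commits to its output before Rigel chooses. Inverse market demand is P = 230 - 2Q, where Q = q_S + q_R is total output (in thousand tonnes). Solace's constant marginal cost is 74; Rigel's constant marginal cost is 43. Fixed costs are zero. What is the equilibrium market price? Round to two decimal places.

The follower Rigel best-responds to any q_S: π_R = (230 - 2Q)q_R - 43q_R.
Follower FOC: 187 - 2q_S - 4q_R = 0, so q_R(q_S) = (187 - 2q_S)/4.
Solace substitutes q_R(q_S) into its own profit: π_S = q_S(230 - 2q_S - (187 - 2q_S)/2) - 74q_S = (273/2 - q_S)q_S - 74q_S.
Maximising: ∂π_S/∂q_S = 125/2 - 2q_S = 0, giving q_S = 125/4.
Then q_R = (187 - 2·(125/4))/4 = 249/8.
Total output Q = 499/8, so price P = 230 - 2·(499/8) = 421/4.

105.25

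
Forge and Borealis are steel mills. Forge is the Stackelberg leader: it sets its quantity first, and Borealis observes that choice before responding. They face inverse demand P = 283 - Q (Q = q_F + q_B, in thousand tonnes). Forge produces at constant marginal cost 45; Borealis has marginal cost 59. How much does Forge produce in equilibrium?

The follower Borealis best-responds to any q_F: π_B = (283 - Q)q_B - 59q_B.
Setting the follower's marginal profit to zero, 224 - q_F - 2q_B = 0, i.e. q_B = (224 - q_F)/2.
The leader anticipates this reaction. Substituting into P = 283 - Q gives P = 171 - (1/2)q_F, so π_F = (171 - (1/2)q_F)q_F - 45q_F.
Leader FOC: 126 - q_F = 0, so q_F = 126.
Then q_B = (224 - 126)/2 = 49.

126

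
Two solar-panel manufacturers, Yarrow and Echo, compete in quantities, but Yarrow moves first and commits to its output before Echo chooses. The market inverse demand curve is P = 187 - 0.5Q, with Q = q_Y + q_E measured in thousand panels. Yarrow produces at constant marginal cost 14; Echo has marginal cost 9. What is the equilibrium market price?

Solve by backward induction. Given q_Y, the follower Echo maximises π_E = (187 - (1/2)q_Y - (1/2)q_E)q_E - 9q_E.
Follower FOC: 178 - (1/2)q_Y - q_E = 0, so q_E(q_Y) = (178 - (1/2)q_Y).
Yarrow substitutes q_E(q_Y) into its own profit: π_Y = q_Y(187 - (1/2)q_Y - (178 - (1/2)q_Y)/2) - 14q_Y = (98 - (1/4)q_Y)q_Y - 14q_Y.
Maximising: ∂π_Y/∂q_Y = 84 - (1/2)q_Y = 0, giving q_Y = 168.
Then q_E = (178 - (1/2)·168) = 94.
Total output Q = 262, so price P = 187 - (1/2)·262 = 56.

56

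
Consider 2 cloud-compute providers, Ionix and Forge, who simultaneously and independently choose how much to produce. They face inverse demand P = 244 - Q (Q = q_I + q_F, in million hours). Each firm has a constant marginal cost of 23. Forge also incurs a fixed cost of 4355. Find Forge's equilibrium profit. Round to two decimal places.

A representative firm's profit is π_i = q_i(244 - Q) - 23q_i.
Setting ∂π_i/∂q_i = 0 with rivals' quantities fixed: 221 - 2q_i - q_j = 0.
By symmetry each firm produces the same amount; substituting q_j = q_i yields q_i = 221/3.
Price P = 244 - 442/3 = 290/3.
Forge's profit: (290/3 - 23)·(221/3) - 4355 = 1071.7778.

1071.78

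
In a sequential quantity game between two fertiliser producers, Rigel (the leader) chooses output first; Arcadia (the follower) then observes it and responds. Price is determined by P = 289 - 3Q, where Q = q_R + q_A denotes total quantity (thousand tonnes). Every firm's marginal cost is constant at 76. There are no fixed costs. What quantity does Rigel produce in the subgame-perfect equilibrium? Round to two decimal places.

35.50

Solve by backward induction. Given q_R, the follower Arcadia maximises π_A = (289 - 3q_R - 3q_A)q_A - 76q_A.
∂π_A/∂q_A = 213 - 3q_R - 6q_A = 0 gives the reaction function q_A = (213 - 3q_R)/6.
The leader anticipates this reaction. Substituting into P = 289 - 3Q gives P = 365/2 - (3/2)q_R, so π_R = (365/2 - (3/2)q_R)q_R - 76q_R.
Maximising: ∂π_R/∂q_R = 213/2 - 3q_R = 0, giving q_R = 71/2.
Then q_A = (213 - 3·(71/2))/6 = 71/4.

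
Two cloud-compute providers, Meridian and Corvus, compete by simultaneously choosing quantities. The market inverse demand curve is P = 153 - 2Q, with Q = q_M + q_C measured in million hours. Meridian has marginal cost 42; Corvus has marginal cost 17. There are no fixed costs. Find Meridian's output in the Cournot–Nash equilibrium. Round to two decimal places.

14.33

Meridian's profit: π_M = (153 - 2Q)q_M - (42q_M). Setting ∂π_M/∂q_M = 0: 111 - 4q_M - 2(q_C) = 0.
Corvus's profit: π_C = (153 - 2Q)q_C - (17q_C). Setting ∂π_C/∂q_C = 0: 136 - 4q_C - 2(q_M) = 0.
Rearranging gives the reaction functions q_M = (111 - 2q_C)/4 and q_C = (136 - 2q_M)/4.
Solving the pair: q_M = 43/3, q_C = 161/6.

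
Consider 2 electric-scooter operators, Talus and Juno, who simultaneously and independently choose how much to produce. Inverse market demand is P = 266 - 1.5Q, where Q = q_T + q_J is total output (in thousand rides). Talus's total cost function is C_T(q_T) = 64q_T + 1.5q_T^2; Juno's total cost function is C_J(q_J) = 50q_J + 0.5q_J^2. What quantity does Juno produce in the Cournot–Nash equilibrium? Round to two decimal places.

45.66

Talus's profit: π_T = (266 - 1.5Q)q_T - (64q_T + (3/2)q_T²). Setting ∂π_T/∂q_T = 0: 202 - 6q_T - (3/2)(q_J) = 0.
Juno's first-order condition: 216 - 4q_J - (3/2)(q_T) = 0.
Best responses: q_T = (202 - (3/2)q_J)/6, q_J = (216 - (3/2)q_T)/4.
Substituting one into the other gives q_T = 1936/87 and q_J = 1324/29.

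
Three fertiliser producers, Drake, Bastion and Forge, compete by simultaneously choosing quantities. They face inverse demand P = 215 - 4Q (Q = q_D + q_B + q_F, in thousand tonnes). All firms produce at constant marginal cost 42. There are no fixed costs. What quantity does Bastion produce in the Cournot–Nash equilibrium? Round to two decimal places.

Each firm earns π_i = (215 - 4Q)q_i - 42q_i.
Setting ∂π_i/∂q_i = 0 with rivals' quantities fixed: 173 - 8q_i - 4·Σ_{j≠i} q_j = 0.
With identical firms every q_j equals q_i, so Σ_{j≠i} q_j = 2q_i and 173 = 16q_i, giving q_i = 173/16.

10.81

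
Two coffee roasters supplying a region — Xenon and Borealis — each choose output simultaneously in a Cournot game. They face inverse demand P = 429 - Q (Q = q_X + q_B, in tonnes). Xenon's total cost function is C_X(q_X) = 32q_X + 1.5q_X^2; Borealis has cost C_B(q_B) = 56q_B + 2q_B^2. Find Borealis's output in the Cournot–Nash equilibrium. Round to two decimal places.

50.62

Xenon's profit: π_X = (429 - Q)q_X - (32q_X + (3/2)q_X²). Setting ∂π_X/∂q_X = 0: 397 - 5q_X - (q_B) = 0.
Borealis's profit: π_B = (429 - Q)q_B - (56q_B + 2q_B²). Setting ∂π_B/∂q_B = 0: 373 - 6q_B - (q_X) = 0.
Best responses: q_X = (397 - q_B)/5, q_B = (373 - q_X)/6.
Substituting one into the other gives q_X = 69.2759 and q_B = 1468/29.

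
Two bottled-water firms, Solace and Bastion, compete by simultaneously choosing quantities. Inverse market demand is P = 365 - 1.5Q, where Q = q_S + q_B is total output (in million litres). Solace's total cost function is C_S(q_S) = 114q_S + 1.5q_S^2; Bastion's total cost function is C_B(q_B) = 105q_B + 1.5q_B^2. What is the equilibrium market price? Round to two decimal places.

Solace's profit: π_S = (365 - 1.5Q)q_S - (114q_S + (3/2)q_S²). Setting ∂π_S/∂q_S = 0: 251 - 6q_S - (3/2)(q_B) = 0.
Bastion's first-order condition: 260 - 6q_B - (3/2)(q_S) = 0.
So q_S = (251 - (3/2)q_B)/6 and q_B = (260 - (3/2)q_S)/6.
Solving the pair: q_S = 496/15, q_B = 526/15.
Total output Q = 1022/15, so price P = 365 - (3/2)·(1022/15) = 1314/5.

262.80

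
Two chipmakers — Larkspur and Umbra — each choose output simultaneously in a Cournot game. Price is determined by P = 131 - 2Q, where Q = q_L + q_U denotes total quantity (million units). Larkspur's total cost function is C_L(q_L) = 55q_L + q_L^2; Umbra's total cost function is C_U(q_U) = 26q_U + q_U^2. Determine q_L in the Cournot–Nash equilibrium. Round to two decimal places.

Larkspur's profit: π_L = (131 - 2Q)q_L - (55q_L + q_L²). Setting ∂π_L/∂q_L = 0: 76 - 6q_L - 2(q_U) = 0.
Umbra's first-order condition: 105 - 6q_U - 2(q_L) = 0.
So q_L = (76 - 2q_U)/6 and q_U = (105 - 2q_L)/6.
Substituting one into the other gives q_L = 123/16 and q_U = 239/16.

7.69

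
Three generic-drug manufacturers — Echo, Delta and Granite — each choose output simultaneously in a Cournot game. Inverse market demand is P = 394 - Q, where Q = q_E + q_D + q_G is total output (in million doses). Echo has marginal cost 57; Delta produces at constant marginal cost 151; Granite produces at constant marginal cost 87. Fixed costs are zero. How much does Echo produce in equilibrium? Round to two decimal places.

115.25

Echo's profit: π_E = (394 - Q)q_E - (57q_E). Setting ∂π_E/∂q_E = 0: 337 - 2q_E - (q_D + q_G) = 0.
Delta's profit: π_D = (394 - Q)q_D - (151q_D). Setting ∂π_D/∂q_D = 0: 243 - 2q_D - (q_E + q_G) = 0.
Granite's profit: π_G = (394 - Q)q_G - (87q_G). Setting ∂π_G/∂q_G = 0: 307 - 2q_G - (q_E + q_D) = 0.
Adding the 3 first-order conditions: 887 − 4Q = 0, so Q = 887/4.
Back-substituting: q_E = (337 − 887/4) = 461/4, q_D = (243 − 887/4) = 85/4, q_G = (307 − 887/4) = 341/4.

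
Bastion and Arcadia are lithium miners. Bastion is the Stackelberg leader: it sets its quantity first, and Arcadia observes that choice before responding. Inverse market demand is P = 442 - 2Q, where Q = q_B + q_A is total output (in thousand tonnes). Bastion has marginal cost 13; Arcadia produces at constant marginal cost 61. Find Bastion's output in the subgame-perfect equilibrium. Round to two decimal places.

Solve by backward induction. Given q_B, the follower Arcadia maximises π_A = (442 - 2q_B - 2q_A)q_A - 61q_A.
Setting the follower's marginal profit to zero, 381 - 2q_B - 4q_A = 0, i.e. q_A = (381 - 2q_B)/4.
Bastion substitutes q_A(q_B) into its own profit: π_B = q_B(442 - 2q_B - (381 - 2q_B)/2) - 13q_B = (503/2 - q_B)q_B - 13q_B.
Leader FOC: 477/2 - 2q_B = 0, so q_B = 477/4.
Then q_A = (381 - 2·(477/4))/4 = 285/8.

119.25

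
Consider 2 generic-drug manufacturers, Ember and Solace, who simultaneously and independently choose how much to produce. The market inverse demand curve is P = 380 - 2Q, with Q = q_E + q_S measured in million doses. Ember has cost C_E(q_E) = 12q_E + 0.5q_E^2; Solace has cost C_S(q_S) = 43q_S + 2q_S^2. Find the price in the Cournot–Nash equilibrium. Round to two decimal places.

Ember's profit: π_E = (380 - 2Q)q_E - (12q_E + (1/2)q_E²). Setting ∂π_E/∂q_E = 0: 368 - 5q_E - 2(q_S) = 0.
Solace's first-order condition: 337 - 8q_S - 2(q_E) = 0.
Best responses: q_E = (368 - 2q_S)/5, q_S = (337 - 2q_E)/8.
Solving the pair: q_E = 1135/18, q_S = 949/36.
Total output Q = 1073/12, so price P = 380 - 2·(1073/12) = 1207/6.

201.17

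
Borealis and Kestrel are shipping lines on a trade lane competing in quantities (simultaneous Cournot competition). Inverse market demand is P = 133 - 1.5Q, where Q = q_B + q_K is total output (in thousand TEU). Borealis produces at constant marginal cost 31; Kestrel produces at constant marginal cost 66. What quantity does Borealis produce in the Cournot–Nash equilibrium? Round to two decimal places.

30.44

Borealis's profit: π_B = (133 - 1.5Q)q_B - (31q_B). Setting ∂π_B/∂q_B = 0: 102 - 3q_B - (3/2)(q_K) = 0.
Kestrel's profit: π_K = (133 - 1.5Q)q_K - (66q_K). Setting ∂π_K/∂q_K = 0: 67 - 3q_K - (3/2)(q_B) = 0.
Rearranging gives the reaction functions q_B = (102 - (3/2)q_K)/3 and q_K = (67 - (3/2)q_B)/3.
Substituting one into the other gives q_B = 274/9 and q_K = 64/9.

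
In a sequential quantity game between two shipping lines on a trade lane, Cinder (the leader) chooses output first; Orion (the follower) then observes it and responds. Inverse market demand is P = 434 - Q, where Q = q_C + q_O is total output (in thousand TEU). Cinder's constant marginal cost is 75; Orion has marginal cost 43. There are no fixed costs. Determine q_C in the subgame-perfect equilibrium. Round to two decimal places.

Solve by backward induction. Given q_C, the follower Orion maximises π_O = (434 - q_C - q_O)q_O - 43q_O.
Follower FOC: 391 - q_C - 2q_O = 0, so q_O(q_C) = (391 - q_C)/2.
The leader anticipates this reaction. Substituting into P = 434 - Q gives P = 477/2 - (1/2)q_C, so π_C = (477/2 - (1/2)q_C)q_C - 75q_C.
Maximising: ∂π_C/∂q_C = 327/2 - q_C = 0, giving q_C = 327/2.
Then q_O = (391 - 327/2)/2 = 455/4.

163.50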